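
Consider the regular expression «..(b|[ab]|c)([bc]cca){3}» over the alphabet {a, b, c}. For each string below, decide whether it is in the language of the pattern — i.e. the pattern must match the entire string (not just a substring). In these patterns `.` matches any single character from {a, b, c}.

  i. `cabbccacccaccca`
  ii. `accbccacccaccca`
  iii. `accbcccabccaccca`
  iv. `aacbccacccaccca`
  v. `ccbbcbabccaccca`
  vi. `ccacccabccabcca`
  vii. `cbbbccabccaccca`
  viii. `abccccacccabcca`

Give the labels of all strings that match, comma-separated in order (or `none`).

i, ii, iv, vi, vii, viii

i → match
ii → match
iii → no match
iv → match
v → no match
vi → match
vii → match
viii → match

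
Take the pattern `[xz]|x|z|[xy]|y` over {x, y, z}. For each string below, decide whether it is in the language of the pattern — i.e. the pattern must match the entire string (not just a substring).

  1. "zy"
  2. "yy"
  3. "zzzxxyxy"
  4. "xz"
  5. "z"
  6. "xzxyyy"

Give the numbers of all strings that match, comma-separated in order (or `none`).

1 → no match
2 → no match
3 → no match
4 → no match
5 → match
6 → no match

5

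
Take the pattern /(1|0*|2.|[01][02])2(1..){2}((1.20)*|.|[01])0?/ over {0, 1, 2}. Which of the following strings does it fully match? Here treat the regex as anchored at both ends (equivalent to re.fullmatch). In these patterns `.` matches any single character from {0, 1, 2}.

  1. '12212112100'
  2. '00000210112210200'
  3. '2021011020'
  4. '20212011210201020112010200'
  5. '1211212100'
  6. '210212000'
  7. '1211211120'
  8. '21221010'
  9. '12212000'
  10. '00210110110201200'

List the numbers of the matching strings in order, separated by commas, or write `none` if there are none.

1, 2, 3, 4, 5, 6, 7, 8

1 → match
2 → match
3 → match
4 → match
5 → match
6 → match
7 → match
8 → match
9 → no match
10 → no match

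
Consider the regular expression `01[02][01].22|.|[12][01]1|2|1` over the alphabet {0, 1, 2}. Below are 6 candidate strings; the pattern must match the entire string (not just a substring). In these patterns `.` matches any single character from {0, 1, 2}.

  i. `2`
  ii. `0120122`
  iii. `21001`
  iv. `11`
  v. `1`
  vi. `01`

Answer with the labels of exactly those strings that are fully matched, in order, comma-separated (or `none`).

i. `2` → match
ii. `0120122` → match
iii. `21001` → no match
iv. `11` → no match
v. `1` → match
vi. `01` → no match

i, ii, v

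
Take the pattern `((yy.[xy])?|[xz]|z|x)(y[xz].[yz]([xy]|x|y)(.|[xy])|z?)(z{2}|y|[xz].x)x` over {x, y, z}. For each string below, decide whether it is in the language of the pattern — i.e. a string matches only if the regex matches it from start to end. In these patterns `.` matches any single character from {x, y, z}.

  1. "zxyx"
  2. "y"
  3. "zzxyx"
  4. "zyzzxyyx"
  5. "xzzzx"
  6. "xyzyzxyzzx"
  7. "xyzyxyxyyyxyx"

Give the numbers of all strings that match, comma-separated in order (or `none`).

5, 6

1 → no match
2 → no match — must end with "x"
3 → no match
4 → no match
5 → match
6 → match
7 → no match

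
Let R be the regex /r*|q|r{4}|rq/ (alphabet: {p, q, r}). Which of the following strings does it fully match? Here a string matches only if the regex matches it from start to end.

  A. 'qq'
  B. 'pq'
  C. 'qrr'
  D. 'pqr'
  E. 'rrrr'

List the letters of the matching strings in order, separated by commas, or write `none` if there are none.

E

A → no match
B → no match
C → no match
D → no match
E → match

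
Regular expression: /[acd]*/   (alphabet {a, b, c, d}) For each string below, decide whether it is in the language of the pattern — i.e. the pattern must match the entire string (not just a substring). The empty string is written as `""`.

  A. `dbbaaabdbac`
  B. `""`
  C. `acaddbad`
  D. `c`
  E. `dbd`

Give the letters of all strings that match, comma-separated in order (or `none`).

B, D

A → no match
B → match
C → no match
D → match
E → no match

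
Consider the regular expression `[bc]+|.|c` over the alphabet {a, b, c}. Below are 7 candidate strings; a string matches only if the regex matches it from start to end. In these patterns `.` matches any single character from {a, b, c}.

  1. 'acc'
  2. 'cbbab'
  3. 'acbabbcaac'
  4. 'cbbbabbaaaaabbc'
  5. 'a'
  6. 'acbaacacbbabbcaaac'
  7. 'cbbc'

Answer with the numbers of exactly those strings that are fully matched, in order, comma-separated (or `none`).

1 → no match
2 → no match
3 → no match
4 → no match
5 → match
6 → no match
7 → match

5, 7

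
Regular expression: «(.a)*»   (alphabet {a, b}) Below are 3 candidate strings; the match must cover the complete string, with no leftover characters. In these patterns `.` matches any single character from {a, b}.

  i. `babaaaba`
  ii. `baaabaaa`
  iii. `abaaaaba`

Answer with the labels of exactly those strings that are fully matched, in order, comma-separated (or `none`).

i, ii

i → match
ii → match
iii → no match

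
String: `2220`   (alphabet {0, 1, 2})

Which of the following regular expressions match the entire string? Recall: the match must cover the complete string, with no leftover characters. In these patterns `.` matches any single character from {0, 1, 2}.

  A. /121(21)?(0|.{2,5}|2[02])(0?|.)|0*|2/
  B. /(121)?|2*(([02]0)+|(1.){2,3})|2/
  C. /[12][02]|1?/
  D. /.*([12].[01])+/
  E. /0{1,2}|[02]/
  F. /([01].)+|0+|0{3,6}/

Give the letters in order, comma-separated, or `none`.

A → no match
B → match
C → no match
D → match
E → no match
F → no match

B, D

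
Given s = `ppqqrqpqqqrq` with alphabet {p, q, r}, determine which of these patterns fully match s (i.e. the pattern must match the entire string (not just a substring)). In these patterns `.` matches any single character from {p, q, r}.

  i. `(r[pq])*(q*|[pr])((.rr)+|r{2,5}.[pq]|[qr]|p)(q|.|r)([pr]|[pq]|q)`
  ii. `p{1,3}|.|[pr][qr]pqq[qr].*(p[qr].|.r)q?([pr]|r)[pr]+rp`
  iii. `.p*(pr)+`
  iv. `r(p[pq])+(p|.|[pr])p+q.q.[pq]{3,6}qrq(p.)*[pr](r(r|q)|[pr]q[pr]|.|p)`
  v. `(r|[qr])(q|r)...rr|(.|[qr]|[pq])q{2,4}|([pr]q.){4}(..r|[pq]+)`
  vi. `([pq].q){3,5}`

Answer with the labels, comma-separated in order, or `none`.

i → no match
ii → no match
iii → no match — must end with `pr`
iv → no match — must start with `rp`
v → no match
vi → match

vi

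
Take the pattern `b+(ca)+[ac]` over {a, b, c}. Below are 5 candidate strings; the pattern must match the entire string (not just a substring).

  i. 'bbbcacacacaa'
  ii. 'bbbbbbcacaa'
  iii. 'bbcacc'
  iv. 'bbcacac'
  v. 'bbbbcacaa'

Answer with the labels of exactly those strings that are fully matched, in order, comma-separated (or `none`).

i → match
ii → match
iii → no match
iv → match
v → match

i, ii, iv, v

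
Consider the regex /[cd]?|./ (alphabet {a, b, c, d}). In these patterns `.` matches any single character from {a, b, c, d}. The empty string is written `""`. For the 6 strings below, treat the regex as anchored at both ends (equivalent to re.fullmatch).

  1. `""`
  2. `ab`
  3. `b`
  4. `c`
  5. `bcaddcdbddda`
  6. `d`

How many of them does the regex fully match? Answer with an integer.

4

1 → match
2 → no match
3 → match
4 → match
5 → no match
6 → match
Total matched: 4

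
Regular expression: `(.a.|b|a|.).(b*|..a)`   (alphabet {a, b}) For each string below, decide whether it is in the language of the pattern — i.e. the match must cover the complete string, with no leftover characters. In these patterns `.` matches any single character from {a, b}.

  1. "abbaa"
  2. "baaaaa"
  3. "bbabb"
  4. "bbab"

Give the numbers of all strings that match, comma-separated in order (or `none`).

1 → match
2 → no match
3 → no match
4 → no match

1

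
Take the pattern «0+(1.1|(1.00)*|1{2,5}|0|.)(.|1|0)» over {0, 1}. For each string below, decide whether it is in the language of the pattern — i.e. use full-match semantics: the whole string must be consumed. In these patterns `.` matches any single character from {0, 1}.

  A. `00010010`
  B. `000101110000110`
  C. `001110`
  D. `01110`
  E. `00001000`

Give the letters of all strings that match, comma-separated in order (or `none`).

C, D

A → no match
B → no match
C → match
D → match
E → no match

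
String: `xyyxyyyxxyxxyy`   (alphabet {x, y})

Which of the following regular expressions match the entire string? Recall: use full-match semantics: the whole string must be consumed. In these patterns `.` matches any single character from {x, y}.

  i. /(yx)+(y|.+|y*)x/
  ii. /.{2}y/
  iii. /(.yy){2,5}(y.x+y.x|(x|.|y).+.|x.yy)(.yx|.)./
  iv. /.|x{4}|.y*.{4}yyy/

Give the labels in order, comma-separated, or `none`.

i → no match — must start with `yx`
ii → no match
iii → match
iv → no match

iii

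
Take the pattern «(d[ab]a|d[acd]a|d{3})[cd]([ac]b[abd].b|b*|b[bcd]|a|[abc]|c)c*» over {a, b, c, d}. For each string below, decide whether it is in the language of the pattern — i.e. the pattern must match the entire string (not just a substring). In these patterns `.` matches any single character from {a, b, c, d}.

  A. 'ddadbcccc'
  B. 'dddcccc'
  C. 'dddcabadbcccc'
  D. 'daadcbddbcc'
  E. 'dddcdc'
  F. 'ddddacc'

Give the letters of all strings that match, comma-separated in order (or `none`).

A, B, C, D, F

A → match
B → match
C → match
D → match
E → no match
F → match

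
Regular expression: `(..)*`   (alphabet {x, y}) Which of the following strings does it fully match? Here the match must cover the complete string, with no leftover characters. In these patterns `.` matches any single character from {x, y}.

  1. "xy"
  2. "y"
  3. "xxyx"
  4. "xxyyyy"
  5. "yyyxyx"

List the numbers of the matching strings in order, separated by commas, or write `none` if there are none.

1. "xy" → match
2. "y" → no match
3. "xxyx" → match
4. "xxyyyy" → match
5. "yyyxyx" → match

1, 3, 4, 5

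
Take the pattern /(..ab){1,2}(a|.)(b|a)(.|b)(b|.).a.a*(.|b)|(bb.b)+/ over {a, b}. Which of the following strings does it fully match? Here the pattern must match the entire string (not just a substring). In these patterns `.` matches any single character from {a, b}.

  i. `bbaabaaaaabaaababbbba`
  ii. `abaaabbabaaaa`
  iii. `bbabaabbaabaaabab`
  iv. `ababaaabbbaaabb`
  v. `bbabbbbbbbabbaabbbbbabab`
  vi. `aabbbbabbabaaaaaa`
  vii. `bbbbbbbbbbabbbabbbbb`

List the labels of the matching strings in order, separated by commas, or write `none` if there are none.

vii

i → no match
ii → no match
iii → no match
iv → no match
v → no match
vi → no match
vii → match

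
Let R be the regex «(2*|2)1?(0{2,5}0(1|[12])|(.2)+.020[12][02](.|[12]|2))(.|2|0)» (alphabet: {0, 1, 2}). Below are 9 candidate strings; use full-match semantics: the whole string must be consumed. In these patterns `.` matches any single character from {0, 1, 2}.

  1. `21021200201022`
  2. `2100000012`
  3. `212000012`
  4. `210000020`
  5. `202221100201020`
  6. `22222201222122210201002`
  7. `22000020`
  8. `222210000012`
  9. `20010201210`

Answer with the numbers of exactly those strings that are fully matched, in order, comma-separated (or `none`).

1 → match
2 → match
3 → no match
4 → match
5 → no match
6 → no match
7 → match
8 → match
9 → no match

1, 2, 4, 7, 8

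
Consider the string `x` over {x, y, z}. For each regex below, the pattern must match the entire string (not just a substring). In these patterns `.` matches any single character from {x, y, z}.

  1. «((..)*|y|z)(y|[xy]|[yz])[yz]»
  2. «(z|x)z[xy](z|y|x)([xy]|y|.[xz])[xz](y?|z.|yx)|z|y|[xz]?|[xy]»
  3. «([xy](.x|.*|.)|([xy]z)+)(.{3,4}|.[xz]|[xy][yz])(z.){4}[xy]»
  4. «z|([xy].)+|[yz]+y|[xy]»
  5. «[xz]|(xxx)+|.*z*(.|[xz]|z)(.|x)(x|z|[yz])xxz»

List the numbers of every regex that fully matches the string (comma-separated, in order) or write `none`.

1 → no match
2 → match
3 → no match
4 → match
5 → match

2, 4, 5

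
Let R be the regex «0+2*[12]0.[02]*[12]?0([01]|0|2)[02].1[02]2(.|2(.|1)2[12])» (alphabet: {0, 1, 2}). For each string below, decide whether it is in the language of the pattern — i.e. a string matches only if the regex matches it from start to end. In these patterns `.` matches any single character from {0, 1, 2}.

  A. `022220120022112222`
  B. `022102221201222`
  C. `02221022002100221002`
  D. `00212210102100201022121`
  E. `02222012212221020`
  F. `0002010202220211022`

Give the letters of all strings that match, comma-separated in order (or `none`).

none

A → no match
B → no match
C → no match
D → no match
E → no match
F → no match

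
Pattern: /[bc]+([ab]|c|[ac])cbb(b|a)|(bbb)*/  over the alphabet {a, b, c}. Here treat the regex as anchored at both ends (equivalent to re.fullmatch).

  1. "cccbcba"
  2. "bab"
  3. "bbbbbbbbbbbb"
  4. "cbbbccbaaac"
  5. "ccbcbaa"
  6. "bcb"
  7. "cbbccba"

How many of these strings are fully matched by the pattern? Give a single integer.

1

1 → no match
2 → no match
3 → match
4 → no match
5 → no match
6 → no match
7 → no match
Total matched: 1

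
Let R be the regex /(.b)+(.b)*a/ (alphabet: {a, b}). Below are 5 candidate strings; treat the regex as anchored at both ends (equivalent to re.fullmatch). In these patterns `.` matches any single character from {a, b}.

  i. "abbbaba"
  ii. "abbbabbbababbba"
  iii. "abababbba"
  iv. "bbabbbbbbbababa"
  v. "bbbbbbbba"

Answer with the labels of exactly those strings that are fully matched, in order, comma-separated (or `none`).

i, ii, iii, iv, v

i → match
ii → match
iii → match
iv → match
v → match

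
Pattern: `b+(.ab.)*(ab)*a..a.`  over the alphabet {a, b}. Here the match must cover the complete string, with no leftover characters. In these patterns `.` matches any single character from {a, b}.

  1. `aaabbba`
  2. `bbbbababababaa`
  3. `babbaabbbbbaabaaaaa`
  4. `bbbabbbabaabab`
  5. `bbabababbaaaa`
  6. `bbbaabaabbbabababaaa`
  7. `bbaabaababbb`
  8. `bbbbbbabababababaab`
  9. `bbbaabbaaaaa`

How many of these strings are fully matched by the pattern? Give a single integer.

2

1 → no match — must start with `b`
2 → no match
3 → no match
4 → no match
5 → no match
6 → no match
7 → no match
8 → match
9 → match
Total matched: 2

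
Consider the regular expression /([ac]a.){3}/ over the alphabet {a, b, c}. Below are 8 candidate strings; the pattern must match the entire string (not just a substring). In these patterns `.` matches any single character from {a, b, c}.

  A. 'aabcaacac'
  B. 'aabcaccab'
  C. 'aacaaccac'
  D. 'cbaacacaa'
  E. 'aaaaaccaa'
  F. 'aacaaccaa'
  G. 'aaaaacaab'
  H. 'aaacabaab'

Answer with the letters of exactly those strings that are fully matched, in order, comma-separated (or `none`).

A, B, C, E, F, G, H

A → match
B → match
C → match
D → no match
E → match
F → match
G → match
H → match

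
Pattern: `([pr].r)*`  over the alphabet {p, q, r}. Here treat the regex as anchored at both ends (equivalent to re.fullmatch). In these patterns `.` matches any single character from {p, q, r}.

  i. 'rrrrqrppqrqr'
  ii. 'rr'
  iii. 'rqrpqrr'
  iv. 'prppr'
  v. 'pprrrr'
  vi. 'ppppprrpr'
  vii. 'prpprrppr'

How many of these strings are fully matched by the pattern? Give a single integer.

i → no match
ii → no match
iii → no match
iv → no match
v → match
vi → no match
vii → no match
Total matched: 1

1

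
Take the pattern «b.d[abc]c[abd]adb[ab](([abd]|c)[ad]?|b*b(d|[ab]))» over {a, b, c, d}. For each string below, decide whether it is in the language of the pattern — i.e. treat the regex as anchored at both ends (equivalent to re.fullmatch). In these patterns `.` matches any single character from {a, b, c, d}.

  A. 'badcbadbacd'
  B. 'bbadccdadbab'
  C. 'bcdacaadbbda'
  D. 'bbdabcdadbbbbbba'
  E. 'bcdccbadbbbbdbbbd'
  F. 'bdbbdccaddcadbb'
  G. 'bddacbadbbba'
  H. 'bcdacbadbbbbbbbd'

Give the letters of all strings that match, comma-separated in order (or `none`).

C, G, H

A. 'badcbadbacd' → no match
B. 'bbadccdadbab' → no match
C. 'bcdacaadbbda' → match
D → no match
E → no match
F → no match
G. 'bddacbadbbba' → match
H → match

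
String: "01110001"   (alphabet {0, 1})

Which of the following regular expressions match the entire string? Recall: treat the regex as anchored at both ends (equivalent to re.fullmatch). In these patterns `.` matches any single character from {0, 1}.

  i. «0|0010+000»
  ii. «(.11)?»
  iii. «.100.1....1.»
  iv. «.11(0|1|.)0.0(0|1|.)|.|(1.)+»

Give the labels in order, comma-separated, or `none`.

iv

i → no match
ii → no match
iii → no match
iv → match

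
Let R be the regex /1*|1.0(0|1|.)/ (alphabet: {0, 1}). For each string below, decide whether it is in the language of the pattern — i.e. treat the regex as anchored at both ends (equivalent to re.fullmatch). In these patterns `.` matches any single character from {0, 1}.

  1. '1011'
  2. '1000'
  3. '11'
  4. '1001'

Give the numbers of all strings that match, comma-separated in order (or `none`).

2, 3, 4

1 → no match
2 → match
3 → match
4 → match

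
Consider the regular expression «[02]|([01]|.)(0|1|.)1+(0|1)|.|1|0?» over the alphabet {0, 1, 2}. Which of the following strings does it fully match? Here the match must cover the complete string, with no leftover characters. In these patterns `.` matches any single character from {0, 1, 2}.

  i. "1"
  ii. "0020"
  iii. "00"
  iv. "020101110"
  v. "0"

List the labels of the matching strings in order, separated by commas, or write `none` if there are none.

i, v

i → match
ii → no match
iii → no match
iv → no match
v → match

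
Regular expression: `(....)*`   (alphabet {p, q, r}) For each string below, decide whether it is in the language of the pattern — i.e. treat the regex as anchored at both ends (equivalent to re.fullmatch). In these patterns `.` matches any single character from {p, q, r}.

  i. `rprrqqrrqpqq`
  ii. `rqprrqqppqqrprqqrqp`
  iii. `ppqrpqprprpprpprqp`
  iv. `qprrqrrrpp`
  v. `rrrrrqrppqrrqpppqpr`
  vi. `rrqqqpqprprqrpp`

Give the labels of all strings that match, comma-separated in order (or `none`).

i → match
ii → no match
iii → no match
iv → no match
v → no match
vi → no match

i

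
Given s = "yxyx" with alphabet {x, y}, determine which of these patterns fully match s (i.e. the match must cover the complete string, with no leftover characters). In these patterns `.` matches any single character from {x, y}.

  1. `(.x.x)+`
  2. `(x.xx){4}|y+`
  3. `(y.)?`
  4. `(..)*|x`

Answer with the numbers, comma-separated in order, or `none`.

1, 4

1 → match
2 → no match
3 → no match
4 → match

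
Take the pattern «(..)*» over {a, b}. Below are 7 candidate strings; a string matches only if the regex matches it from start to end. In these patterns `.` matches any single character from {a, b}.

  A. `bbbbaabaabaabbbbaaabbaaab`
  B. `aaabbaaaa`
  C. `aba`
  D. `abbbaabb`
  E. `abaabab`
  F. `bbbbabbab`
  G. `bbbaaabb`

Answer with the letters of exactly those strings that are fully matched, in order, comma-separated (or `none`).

D, G

A → no match
B → no match
C → no match
D → match
E → no match
F → no match
G → match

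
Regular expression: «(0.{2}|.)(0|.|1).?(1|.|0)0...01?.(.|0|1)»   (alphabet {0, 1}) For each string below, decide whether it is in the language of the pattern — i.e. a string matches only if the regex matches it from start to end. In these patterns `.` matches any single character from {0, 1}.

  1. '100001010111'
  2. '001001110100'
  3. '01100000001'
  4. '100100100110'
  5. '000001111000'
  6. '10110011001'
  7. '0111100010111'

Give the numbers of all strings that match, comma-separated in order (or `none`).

1 → match
2 → match
3 → match
4 → match
5 → no match
6 → match
7 → match

1, 2, 3, 4, 6, 7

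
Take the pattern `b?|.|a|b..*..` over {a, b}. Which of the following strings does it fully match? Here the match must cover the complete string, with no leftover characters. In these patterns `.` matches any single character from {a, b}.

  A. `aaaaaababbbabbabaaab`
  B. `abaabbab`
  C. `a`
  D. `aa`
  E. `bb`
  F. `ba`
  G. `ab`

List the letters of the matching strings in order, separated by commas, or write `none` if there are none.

C

A → no match
B. `abaabbab` → no match
C. `a` → match
D. `aa` → no match
E. `bb` → no match
F. `ba` → no match
G. `ab` → no match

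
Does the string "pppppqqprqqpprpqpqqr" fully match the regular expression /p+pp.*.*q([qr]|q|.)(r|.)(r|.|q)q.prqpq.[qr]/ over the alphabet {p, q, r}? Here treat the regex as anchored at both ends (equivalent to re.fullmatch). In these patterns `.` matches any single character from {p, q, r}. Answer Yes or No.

No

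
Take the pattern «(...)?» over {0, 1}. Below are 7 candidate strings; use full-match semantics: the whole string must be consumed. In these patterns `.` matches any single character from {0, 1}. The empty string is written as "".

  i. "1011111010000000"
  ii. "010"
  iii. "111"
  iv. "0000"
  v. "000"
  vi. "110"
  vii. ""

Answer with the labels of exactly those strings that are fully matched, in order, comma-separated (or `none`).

ii, iii, v, vi, vii

i → no match
ii → match
iii → match
iv → no match
v → match
vi → match
vii → match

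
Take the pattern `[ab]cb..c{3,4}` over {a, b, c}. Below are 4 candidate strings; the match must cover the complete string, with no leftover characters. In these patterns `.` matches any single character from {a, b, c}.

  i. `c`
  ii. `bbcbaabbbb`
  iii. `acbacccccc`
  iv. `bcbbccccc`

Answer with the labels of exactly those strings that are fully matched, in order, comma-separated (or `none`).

i → no match
ii → no match — must end with `c`
iii → no match
iv → match

iv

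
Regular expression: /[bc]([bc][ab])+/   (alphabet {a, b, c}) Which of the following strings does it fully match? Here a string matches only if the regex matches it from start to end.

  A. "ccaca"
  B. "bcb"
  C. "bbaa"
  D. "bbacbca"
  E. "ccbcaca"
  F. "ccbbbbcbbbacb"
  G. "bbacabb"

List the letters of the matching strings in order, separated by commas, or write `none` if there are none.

A. "ccaca" → match
B. "bcb" → match
C. "bbaa" → no match
D. "bbacbca" → match
E. "ccbcaca" → match
F → no match
G. "bbacabb" → match

A, B, D, E, G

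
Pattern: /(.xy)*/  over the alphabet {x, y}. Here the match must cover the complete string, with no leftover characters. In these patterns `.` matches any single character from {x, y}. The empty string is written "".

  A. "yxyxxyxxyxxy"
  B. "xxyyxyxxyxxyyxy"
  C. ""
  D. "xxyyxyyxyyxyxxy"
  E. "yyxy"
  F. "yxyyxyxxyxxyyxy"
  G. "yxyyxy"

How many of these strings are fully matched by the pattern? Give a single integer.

6

A. "yxyxxyxxyxxy" → match
B → match
C. "" → match
D → match
E. "yyxy" → no match
F → match
G. "yxyyxy" → match
Total matched: 6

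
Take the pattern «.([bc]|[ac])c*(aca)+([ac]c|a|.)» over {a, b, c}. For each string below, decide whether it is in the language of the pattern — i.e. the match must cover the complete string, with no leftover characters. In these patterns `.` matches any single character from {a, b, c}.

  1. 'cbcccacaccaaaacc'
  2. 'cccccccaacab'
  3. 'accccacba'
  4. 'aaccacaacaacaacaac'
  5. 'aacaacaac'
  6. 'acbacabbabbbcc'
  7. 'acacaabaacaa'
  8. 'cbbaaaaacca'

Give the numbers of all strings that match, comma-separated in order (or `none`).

1 → no match
2 → no match
3 → no match
4 → match
5 → no match
6 → no match
7 → no match
8 → no match

4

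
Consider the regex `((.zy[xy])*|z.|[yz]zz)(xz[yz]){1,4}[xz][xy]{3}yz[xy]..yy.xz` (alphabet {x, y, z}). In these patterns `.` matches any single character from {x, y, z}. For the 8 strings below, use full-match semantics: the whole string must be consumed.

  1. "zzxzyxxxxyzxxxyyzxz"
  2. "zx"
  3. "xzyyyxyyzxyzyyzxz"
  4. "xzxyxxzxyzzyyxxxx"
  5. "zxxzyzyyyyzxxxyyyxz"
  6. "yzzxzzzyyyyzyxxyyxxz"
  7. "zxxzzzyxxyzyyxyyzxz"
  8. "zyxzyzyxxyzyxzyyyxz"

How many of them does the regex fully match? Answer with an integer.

5

1 → match
2 → no match — must end with "xz"
3 → no match
4 → no match — must end with "xz"
5 → match
6 → match
7 → match
8 → match
Total matched: 5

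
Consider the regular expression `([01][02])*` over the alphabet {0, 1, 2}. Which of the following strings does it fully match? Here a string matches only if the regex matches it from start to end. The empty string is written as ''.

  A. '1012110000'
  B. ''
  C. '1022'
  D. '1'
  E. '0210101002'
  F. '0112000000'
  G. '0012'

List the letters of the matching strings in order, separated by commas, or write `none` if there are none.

A. '1012110000' → no match
B. '' → match
C. '1022' → no match
D. '1' → no match
E. '0210101002' → match
F. '0112000000' → no match
G. '0012' → match

B, E, G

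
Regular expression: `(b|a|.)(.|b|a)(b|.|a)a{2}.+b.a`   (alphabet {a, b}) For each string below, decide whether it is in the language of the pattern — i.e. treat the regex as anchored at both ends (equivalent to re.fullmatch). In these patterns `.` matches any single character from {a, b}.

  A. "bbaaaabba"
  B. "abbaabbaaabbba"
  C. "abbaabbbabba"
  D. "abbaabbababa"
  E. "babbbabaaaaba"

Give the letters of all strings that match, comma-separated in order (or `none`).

A → match
B → match
C → match
D → no match
E → no match

A, B, C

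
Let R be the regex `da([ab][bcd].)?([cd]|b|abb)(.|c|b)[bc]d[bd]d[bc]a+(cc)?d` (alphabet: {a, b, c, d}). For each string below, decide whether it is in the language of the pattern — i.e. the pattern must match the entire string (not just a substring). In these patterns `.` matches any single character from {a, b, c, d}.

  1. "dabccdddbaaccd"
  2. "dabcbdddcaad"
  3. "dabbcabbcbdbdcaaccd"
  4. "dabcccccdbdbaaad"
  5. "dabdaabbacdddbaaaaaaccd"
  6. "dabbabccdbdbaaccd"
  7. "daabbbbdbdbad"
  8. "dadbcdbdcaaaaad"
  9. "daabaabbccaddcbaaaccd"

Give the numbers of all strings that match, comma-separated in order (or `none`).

1, 2, 3, 4, 5, 6, 7, 8

1 → match
2 → match
3 → match
4 → match
5 → match
6 → match
7 → match
8 → match
9 → no match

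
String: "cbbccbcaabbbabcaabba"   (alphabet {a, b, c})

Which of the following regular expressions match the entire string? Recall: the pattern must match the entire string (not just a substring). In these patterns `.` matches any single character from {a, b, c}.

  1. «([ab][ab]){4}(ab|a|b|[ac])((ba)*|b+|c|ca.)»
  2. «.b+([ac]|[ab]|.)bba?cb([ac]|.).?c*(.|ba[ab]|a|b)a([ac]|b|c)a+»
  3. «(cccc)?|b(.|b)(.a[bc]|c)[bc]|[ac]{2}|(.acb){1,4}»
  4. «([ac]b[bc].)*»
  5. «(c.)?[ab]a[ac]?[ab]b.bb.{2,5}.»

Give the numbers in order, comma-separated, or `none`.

4

1 → no match
2 → no match
3 → no match
4 → match
5 → no match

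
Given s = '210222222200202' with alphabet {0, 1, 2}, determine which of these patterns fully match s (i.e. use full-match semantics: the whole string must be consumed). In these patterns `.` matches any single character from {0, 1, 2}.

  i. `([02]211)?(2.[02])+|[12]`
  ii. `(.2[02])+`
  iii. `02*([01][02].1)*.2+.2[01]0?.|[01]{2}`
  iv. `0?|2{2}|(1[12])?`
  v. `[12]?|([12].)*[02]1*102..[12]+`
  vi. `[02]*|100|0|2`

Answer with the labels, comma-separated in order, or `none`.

i

i → match
ii → no match
iii → no match
iv → no match
v → no match
vi → no match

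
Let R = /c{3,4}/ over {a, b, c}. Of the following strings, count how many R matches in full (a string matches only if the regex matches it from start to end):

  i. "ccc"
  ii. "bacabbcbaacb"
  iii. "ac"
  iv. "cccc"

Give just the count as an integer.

i → match
ii → no match — must start with "c"
iii → no match — must start with "c"
iv → match
Total matched: 2

2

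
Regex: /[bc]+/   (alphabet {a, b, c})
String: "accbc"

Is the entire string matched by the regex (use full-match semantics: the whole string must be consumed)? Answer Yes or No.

No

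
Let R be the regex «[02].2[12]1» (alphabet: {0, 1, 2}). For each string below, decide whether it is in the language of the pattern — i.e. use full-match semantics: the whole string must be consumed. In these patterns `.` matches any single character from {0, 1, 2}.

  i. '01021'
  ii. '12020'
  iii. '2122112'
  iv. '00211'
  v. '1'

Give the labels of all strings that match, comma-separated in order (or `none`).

iv

i → no match
ii → no match — must end with '1'
iii → no match — must end with '1'
iv → match
v → no match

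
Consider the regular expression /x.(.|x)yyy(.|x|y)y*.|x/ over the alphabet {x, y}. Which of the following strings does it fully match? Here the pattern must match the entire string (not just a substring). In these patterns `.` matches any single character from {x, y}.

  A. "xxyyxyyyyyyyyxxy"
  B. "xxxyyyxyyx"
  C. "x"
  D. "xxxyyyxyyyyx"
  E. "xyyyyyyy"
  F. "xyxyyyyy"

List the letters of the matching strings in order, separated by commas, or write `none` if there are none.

B, C, D, E, F

A → no match
B. "xxxyyyxyyx" → match
C. "x" → match
D. "xxxyyyxyyyyx" → match
E. "xyyyyyyy" → match
F. "xyxyyyyy" → match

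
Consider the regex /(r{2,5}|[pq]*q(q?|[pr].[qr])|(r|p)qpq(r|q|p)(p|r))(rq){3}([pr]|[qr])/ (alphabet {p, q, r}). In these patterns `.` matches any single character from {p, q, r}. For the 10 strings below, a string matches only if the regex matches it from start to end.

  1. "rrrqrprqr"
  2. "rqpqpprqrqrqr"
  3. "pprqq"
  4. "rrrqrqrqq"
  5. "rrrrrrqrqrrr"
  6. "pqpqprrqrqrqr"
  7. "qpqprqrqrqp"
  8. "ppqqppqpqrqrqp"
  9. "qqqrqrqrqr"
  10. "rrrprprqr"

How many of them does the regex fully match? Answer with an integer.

4

1 → no match
2 → match
3 → no match
4 → match
5 → no match
6 → match
7 → no match
8 → no match
9 → match
10 → no match
Total matched: 4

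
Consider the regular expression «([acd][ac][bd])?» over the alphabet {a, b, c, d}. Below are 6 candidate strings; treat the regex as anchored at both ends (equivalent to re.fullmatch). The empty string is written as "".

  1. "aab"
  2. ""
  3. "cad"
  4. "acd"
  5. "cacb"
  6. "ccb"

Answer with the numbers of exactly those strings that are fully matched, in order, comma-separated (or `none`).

1, 2, 3, 4, 6

1. "aab" → match
2. "" → match
3. "cad" → match
4. "acd" → match
5. "cacb" → no match
6. "ccb" → match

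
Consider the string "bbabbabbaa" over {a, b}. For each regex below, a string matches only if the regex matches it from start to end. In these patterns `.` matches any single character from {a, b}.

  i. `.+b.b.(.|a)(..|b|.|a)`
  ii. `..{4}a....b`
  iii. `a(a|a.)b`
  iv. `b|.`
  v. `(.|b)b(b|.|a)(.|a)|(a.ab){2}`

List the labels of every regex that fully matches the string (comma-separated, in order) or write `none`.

i → match
ii → no match — must end with "b"
iii → no match — must start with "aa"
iv → no match
v → no match

i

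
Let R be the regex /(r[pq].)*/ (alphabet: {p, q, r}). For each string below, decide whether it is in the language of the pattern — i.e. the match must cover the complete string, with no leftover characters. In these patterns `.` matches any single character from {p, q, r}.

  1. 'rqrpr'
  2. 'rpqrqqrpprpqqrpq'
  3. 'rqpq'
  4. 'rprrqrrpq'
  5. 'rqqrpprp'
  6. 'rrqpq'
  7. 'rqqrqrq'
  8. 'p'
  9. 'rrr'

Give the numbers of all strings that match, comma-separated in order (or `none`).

1. 'rqrpr' → no match
2 → no match
3. 'rqpq' → no match
4. 'rprrqrrpq' → match
5. 'rqqrpprp' → no match
6. 'rrqpq' → no match
7. 'rqqrqrq' → no match
8. 'p' → no match
9. 'rrr' → no match

4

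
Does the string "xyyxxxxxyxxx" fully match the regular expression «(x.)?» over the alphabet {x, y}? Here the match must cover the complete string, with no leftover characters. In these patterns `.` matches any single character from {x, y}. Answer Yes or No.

No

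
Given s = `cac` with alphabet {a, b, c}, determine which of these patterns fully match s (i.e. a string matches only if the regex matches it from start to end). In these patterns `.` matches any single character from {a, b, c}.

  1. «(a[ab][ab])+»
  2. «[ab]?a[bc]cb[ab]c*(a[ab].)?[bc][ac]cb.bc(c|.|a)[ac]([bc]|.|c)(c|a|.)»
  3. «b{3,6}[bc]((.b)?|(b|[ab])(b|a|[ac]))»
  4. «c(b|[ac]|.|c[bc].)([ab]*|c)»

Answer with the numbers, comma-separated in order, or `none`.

4

1 → no match — must start with `a`
2 → no match
3 → no match — must start with `b`
4 → match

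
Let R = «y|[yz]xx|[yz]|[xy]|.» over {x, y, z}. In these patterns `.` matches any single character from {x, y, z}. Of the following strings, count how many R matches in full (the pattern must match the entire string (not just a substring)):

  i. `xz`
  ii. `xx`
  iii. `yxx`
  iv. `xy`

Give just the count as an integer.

i → no match
ii → no match
iii → match
iv → no match
Total matched: 1

1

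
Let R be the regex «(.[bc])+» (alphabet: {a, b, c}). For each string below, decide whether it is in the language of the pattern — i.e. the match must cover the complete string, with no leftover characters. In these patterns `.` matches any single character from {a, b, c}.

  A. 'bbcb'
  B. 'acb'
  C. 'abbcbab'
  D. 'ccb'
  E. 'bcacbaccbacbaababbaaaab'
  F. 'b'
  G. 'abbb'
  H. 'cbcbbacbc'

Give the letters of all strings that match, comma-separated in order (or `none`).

A. 'bbcb' → match
B. 'acb' → no match
C. 'abbcbab' → no match
D. 'ccb' → no match
E → no match
F. 'b' → no match
G. 'abbb' → match
H. 'cbcbbacbc' → no match

A, G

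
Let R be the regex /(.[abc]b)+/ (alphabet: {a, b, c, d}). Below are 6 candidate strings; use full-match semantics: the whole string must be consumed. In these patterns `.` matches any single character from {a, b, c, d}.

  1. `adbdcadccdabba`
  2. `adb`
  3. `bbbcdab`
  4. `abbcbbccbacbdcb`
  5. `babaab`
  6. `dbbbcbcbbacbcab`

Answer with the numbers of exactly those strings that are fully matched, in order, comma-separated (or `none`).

4, 5, 6

1 → no match — must end with `b`
2 → no match
3 → no match
4 → match
5 → match
6 → match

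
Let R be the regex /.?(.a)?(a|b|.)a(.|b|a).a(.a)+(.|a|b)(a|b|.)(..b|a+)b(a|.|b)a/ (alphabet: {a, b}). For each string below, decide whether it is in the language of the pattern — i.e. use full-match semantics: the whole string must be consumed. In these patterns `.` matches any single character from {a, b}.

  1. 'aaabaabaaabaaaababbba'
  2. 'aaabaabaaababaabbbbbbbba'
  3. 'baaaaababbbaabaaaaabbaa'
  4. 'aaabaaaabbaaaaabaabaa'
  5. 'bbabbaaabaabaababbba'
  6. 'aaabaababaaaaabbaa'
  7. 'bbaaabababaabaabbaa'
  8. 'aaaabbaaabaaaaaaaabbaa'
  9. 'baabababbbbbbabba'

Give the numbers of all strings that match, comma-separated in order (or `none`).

1 → no match
2 → no match
3 → no match
4 → no match
5 → no match
6 → match
7 → no match
8 → no match
9 → no match

6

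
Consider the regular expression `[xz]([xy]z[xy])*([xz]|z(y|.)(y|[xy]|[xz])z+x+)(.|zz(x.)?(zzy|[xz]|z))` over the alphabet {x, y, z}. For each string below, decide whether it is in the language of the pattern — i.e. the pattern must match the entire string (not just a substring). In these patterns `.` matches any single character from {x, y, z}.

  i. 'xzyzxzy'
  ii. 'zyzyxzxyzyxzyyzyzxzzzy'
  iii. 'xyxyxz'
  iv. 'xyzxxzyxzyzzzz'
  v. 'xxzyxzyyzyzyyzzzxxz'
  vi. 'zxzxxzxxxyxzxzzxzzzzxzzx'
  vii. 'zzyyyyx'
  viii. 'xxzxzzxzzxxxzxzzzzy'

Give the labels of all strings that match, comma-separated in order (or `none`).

iv, v

i. 'xzyzxzy' → no match
ii → no match
iii. 'xyxyxz' → no match
iv → match
v → match
vi → no match
vii. 'zzyyyyx' → no match
viii → no match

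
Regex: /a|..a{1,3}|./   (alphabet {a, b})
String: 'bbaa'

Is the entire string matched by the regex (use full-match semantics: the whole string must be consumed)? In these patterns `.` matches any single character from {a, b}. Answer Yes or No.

Yes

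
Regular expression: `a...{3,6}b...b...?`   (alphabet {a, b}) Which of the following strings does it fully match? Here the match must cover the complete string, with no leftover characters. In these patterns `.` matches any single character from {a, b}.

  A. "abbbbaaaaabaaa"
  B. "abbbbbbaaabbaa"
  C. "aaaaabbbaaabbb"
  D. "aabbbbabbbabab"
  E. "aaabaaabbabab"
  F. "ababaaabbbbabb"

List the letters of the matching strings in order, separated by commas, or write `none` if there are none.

A → no match
B → match
C → match
D → match
E → no match
F → no match

B, C, D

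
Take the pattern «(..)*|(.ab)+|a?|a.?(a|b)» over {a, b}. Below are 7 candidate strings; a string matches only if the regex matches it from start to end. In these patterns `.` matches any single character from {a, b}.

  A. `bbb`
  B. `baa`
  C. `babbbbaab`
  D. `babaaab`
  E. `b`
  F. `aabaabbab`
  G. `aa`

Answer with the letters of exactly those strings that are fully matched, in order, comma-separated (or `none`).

A → no match
B → no match
C → no match
D → no match
E → no match
F → match
G → match

F, G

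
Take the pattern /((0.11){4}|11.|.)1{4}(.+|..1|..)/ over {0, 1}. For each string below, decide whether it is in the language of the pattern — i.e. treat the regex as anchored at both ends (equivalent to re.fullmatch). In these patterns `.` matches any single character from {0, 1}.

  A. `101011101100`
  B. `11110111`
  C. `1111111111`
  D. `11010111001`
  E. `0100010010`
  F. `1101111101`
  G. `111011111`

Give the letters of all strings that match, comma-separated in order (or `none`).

C, F

A. `101011101100` → no match
B. `11110111` → no match
C. `1111111111` → match
D. `11010111001` → no match
E. `0100010010` → no match
F. `1101111101` → match
G. `111011111` → no match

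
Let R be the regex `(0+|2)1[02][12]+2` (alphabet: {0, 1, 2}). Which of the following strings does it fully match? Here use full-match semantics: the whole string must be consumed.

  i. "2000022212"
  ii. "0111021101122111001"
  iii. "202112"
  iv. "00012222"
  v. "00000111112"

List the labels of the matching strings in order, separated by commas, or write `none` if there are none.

iv

i → no match
ii → no match — must end with "2"
iii → no match
iv → match
v → no match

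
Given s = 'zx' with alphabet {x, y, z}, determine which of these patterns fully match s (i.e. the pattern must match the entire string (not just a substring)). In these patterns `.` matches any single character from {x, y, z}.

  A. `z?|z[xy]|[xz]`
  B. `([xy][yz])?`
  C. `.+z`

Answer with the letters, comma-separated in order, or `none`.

A → match
B → no match
C → no match — must end with 'z'

A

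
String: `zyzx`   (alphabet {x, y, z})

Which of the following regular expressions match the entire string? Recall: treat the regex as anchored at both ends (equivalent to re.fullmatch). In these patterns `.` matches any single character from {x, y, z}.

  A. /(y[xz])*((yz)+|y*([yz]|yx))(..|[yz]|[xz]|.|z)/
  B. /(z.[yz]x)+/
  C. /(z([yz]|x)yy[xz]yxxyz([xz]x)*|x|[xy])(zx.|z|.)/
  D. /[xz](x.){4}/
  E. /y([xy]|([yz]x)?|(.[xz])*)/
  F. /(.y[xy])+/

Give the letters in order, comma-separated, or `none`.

A → no match
B → match
C → no match
D → no match
E → no match — must start with `y`
F → no match

B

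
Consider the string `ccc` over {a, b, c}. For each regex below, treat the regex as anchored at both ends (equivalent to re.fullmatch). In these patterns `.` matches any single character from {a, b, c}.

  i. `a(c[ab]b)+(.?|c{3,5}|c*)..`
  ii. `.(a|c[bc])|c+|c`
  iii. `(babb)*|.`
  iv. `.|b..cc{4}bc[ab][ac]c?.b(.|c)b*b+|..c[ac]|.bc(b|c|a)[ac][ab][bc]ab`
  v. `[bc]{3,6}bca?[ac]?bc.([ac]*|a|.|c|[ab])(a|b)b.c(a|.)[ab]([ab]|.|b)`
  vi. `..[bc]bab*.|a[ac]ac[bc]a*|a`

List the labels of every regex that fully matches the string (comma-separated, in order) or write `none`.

i → no match — must start with `ac`
ii → match
iii → no match
iv → no match
v → no match
vi → no match

ii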